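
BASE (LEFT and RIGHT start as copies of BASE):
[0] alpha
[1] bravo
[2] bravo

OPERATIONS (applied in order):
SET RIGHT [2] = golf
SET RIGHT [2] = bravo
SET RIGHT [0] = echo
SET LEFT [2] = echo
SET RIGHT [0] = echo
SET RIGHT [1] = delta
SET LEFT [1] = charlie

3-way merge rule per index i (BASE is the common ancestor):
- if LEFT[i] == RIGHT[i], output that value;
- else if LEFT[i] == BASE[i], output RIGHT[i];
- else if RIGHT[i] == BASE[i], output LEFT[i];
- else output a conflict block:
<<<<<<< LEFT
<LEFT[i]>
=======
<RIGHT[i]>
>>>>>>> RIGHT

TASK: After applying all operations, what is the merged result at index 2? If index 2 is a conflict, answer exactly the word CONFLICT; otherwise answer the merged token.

Final LEFT:  [alpha, charlie, echo]
Final RIGHT: [echo, delta, bravo]
i=0: L=alpha=BASE, R=echo -> take RIGHT -> echo
i=1: BASE=bravo L=charlie R=delta all differ -> CONFLICT
i=2: L=echo, R=bravo=BASE -> take LEFT -> echo
Index 2 -> echo

Answer: echo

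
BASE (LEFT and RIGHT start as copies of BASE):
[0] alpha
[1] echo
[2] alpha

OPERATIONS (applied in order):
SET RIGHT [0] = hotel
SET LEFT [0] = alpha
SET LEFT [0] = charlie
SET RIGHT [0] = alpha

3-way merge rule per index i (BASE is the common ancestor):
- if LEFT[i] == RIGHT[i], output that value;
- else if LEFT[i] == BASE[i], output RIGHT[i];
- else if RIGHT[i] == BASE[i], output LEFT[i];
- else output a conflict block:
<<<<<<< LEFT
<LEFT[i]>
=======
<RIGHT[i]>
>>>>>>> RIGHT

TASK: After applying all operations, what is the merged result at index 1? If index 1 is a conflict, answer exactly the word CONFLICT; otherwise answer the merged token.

Final LEFT:  [charlie, echo, alpha]
Final RIGHT: [alpha, echo, alpha]
i=0: L=charlie, R=alpha=BASE -> take LEFT -> charlie
i=1: L=echo R=echo -> agree -> echo
i=2: L=alpha R=alpha -> agree -> alpha
Index 1 -> echo

Answer: echo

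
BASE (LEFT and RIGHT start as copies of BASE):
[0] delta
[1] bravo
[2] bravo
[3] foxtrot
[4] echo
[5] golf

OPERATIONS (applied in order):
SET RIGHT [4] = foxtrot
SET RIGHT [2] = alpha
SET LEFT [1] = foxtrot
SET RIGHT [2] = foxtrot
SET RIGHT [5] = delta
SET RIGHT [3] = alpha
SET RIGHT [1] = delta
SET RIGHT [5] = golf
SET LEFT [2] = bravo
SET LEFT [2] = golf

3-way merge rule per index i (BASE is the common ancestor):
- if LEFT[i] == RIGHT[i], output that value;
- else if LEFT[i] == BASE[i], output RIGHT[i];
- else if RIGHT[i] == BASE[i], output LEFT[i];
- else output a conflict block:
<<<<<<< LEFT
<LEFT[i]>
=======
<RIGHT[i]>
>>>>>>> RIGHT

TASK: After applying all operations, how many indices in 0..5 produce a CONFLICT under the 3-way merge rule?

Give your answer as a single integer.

Answer: 2

Derivation:
Final LEFT:  [delta, foxtrot, golf, foxtrot, echo, golf]
Final RIGHT: [delta, delta, foxtrot, alpha, foxtrot, golf]
i=0: L=delta R=delta -> agree -> delta
i=1: BASE=bravo L=foxtrot R=delta all differ -> CONFLICT
i=2: BASE=bravo L=golf R=foxtrot all differ -> CONFLICT
i=3: L=foxtrot=BASE, R=alpha -> take RIGHT -> alpha
i=4: L=echo=BASE, R=foxtrot -> take RIGHT -> foxtrot
i=5: L=golf R=golf -> agree -> golf
Conflict count: 2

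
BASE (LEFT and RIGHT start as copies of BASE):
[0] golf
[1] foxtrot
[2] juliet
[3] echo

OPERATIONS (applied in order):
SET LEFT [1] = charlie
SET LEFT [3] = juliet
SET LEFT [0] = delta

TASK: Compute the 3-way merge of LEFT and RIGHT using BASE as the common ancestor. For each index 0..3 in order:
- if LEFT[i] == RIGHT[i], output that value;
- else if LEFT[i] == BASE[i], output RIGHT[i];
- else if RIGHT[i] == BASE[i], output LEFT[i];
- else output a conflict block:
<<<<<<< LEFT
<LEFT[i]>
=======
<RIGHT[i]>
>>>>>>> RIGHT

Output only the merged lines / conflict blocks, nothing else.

Final LEFT:  [delta, charlie, juliet, juliet]
Final RIGHT: [golf, foxtrot, juliet, echo]
i=0: L=delta, R=golf=BASE -> take LEFT -> delta
i=1: L=charlie, R=foxtrot=BASE -> take LEFT -> charlie
i=2: L=juliet R=juliet -> agree -> juliet
i=3: L=juliet, R=echo=BASE -> take LEFT -> juliet

Answer: delta
charlie
juliet
juliet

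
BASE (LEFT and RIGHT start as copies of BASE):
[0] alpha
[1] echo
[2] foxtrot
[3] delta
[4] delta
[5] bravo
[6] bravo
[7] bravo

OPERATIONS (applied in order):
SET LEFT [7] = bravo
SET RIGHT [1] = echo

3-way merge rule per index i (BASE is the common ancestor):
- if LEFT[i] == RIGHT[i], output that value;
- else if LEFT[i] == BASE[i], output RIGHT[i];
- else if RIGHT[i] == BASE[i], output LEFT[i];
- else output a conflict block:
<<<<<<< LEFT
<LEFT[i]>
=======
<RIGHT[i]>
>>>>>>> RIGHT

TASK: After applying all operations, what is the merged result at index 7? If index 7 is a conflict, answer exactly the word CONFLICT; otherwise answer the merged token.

Answer: bravo

Derivation:
Final LEFT:  [alpha, echo, foxtrot, delta, delta, bravo, bravo, bravo]
Final RIGHT: [alpha, echo, foxtrot, delta, delta, bravo, bravo, bravo]
i=0: L=alpha R=alpha -> agree -> alpha
i=1: L=echo R=echo -> agree -> echo
i=2: L=foxtrot R=foxtrot -> agree -> foxtrot
i=3: L=delta R=delta -> agree -> delta
i=4: L=delta R=delta -> agree -> delta
i=5: L=bravo R=bravo -> agree -> bravo
i=6: L=bravo R=bravo -> agree -> bravo
i=7: L=bravo R=bravo -> agree -> bravo
Index 7 -> bravo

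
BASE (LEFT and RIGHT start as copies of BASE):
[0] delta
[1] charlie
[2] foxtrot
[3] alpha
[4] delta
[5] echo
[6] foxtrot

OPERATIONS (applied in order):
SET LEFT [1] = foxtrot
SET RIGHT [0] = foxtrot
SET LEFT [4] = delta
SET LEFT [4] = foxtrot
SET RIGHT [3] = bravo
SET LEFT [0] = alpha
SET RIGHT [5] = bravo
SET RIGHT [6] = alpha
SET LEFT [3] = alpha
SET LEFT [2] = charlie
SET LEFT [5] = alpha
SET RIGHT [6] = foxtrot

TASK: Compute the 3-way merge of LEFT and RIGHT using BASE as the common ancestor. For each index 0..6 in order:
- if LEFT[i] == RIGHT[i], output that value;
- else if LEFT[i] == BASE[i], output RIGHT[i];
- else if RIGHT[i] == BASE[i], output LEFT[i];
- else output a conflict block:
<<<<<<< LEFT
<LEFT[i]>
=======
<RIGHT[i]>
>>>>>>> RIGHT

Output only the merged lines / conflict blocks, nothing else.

Final LEFT:  [alpha, foxtrot, charlie, alpha, foxtrot, alpha, foxtrot]
Final RIGHT: [foxtrot, charlie, foxtrot, bravo, delta, bravo, foxtrot]
i=0: BASE=delta L=alpha R=foxtrot all differ -> CONFLICT
i=1: L=foxtrot, R=charlie=BASE -> take LEFT -> foxtrot
i=2: L=charlie, R=foxtrot=BASE -> take LEFT -> charlie
i=3: L=alpha=BASE, R=bravo -> take RIGHT -> bravo
i=4: L=foxtrot, R=delta=BASE -> take LEFT -> foxtrot
i=5: BASE=echo L=alpha R=bravo all differ -> CONFLICT
i=6: L=foxtrot R=foxtrot -> agree -> foxtrot

Answer: <<<<<<< LEFT
alpha
=======
foxtrot
>>>>>>> RIGHT
foxtrot
charlie
bravo
foxtrot
<<<<<<< LEFT
alpha
=======
bravo
>>>>>>> RIGHT
foxtrot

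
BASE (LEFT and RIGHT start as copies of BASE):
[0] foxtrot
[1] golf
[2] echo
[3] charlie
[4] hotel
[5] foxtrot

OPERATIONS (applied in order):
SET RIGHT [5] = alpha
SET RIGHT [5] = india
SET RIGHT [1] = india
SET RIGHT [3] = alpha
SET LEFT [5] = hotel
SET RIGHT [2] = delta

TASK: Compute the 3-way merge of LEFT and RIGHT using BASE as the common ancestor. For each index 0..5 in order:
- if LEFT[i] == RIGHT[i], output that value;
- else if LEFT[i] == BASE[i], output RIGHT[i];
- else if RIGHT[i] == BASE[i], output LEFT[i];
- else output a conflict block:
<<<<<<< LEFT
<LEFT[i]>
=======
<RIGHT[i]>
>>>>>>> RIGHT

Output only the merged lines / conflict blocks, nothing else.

Final LEFT:  [foxtrot, golf, echo, charlie, hotel, hotel]
Final RIGHT: [foxtrot, india, delta, alpha, hotel, india]
i=0: L=foxtrot R=foxtrot -> agree -> foxtrot
i=1: L=golf=BASE, R=india -> take RIGHT -> india
i=2: L=echo=BASE, R=delta -> take RIGHT -> delta
i=3: L=charlie=BASE, R=alpha -> take RIGHT -> alpha
i=4: L=hotel R=hotel -> agree -> hotel
i=5: BASE=foxtrot L=hotel R=india all differ -> CONFLICT

Answer: foxtrot
india
delta
alpha
hotel
<<<<<<< LEFT
hotel
=======
india
>>>>>>> RIGHT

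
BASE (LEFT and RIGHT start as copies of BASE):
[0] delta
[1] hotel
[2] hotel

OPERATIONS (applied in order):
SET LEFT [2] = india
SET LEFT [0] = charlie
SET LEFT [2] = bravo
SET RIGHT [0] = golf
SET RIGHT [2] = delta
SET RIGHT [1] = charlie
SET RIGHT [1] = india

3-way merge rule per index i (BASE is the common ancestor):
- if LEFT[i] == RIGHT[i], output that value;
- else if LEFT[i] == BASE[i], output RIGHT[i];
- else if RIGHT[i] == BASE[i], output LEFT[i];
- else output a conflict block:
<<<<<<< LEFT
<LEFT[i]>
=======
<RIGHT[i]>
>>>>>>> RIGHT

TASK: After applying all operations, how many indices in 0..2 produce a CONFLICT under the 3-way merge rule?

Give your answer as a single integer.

Answer: 2

Derivation:
Final LEFT:  [charlie, hotel, bravo]
Final RIGHT: [golf, india, delta]
i=0: BASE=delta L=charlie R=golf all differ -> CONFLICT
i=1: L=hotel=BASE, R=india -> take RIGHT -> india
i=2: BASE=hotel L=bravo R=delta all differ -> CONFLICT
Conflict count: 2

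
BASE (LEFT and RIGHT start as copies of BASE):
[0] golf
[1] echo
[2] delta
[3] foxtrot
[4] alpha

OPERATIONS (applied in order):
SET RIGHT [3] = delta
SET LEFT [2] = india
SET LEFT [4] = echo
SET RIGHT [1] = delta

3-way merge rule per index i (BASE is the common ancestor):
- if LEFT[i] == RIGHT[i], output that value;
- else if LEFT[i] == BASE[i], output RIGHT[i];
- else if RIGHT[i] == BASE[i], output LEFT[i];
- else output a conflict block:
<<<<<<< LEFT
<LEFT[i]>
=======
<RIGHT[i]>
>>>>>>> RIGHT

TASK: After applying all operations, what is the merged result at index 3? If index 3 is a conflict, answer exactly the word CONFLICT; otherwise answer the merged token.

Final LEFT:  [golf, echo, india, foxtrot, echo]
Final RIGHT: [golf, delta, delta, delta, alpha]
i=0: L=golf R=golf -> agree -> golf
i=1: L=echo=BASE, R=delta -> take RIGHT -> delta
i=2: L=india, R=delta=BASE -> take LEFT -> india
i=3: L=foxtrot=BASE, R=delta -> take RIGHT -> delta
i=4: L=echo, R=alpha=BASE -> take LEFT -> echo
Index 3 -> delta

Answer: delta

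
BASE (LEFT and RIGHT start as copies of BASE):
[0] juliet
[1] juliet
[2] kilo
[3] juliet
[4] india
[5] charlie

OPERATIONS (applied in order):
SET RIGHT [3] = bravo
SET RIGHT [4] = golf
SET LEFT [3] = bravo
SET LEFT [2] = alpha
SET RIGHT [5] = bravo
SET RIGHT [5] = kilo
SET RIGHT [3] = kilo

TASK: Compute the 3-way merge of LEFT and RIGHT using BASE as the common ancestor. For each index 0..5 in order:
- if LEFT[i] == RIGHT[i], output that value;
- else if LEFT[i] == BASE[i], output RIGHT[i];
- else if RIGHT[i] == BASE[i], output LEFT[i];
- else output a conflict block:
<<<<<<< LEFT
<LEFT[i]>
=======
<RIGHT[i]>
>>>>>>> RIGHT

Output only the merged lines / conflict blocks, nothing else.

Answer: juliet
juliet
alpha
<<<<<<< LEFT
bravo
=======
kilo
>>>>>>> RIGHT
golf
kilo

Derivation:
Final LEFT:  [juliet, juliet, alpha, bravo, india, charlie]
Final RIGHT: [juliet, juliet, kilo, kilo, golf, kilo]
i=0: L=juliet R=juliet -> agree -> juliet
i=1: L=juliet R=juliet -> agree -> juliet
i=2: L=alpha, R=kilo=BASE -> take LEFT -> alpha
i=3: BASE=juliet L=bravo R=kilo all differ -> CONFLICT
i=4: L=india=BASE, R=golf -> take RIGHT -> golf
i=5: L=charlie=BASE, R=kilo -> take RIGHT -> kilo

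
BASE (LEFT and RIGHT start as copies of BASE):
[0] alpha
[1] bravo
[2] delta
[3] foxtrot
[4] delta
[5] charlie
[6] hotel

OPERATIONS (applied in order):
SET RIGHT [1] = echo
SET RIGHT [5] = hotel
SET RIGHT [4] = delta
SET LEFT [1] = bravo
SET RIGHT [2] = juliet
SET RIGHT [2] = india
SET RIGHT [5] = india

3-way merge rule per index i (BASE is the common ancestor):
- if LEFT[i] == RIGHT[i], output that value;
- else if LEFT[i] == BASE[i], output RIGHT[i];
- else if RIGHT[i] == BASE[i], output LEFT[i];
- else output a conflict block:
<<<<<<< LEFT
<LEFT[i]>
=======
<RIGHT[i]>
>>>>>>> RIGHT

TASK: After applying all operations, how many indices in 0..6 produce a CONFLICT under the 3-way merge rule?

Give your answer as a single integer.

Answer: 0

Derivation:
Final LEFT:  [alpha, bravo, delta, foxtrot, delta, charlie, hotel]
Final RIGHT: [alpha, echo, india, foxtrot, delta, india, hotel]
i=0: L=alpha R=alpha -> agree -> alpha
i=1: L=bravo=BASE, R=echo -> take RIGHT -> echo
i=2: L=delta=BASE, R=india -> take RIGHT -> india
i=3: L=foxtrot R=foxtrot -> agree -> foxtrot
i=4: L=delta R=delta -> agree -> delta
i=5: L=charlie=BASE, R=india -> take RIGHT -> india
i=6: L=hotel R=hotel -> agree -> hotel
Conflict count: 0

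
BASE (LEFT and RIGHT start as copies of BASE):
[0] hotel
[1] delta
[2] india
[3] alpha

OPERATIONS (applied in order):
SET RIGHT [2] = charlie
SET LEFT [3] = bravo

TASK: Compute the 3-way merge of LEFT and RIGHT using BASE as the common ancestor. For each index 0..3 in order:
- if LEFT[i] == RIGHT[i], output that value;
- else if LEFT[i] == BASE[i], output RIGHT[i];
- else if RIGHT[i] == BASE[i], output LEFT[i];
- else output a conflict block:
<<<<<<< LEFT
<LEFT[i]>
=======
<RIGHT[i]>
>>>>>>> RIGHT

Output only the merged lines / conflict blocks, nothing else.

Final LEFT:  [hotel, delta, india, bravo]
Final RIGHT: [hotel, delta, charlie, alpha]
i=0: L=hotel R=hotel -> agree -> hotel
i=1: L=delta R=delta -> agree -> delta
i=2: L=india=BASE, R=charlie -> take RIGHT -> charlie
i=3: L=bravo, R=alpha=BASE -> take LEFT -> bravo

Answer: hotel
delta
charlie
bravo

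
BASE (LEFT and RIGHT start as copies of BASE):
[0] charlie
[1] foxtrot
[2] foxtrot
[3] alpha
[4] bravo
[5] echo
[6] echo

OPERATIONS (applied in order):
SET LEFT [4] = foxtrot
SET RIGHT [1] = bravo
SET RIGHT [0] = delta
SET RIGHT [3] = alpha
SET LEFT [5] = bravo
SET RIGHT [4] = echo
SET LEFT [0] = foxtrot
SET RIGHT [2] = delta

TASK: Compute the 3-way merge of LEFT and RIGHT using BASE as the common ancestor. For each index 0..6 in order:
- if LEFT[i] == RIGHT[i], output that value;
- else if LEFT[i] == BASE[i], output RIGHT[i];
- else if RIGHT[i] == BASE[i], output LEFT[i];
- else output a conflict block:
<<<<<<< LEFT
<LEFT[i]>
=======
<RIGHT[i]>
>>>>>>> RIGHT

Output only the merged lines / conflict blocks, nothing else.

Final LEFT:  [foxtrot, foxtrot, foxtrot, alpha, foxtrot, bravo, echo]
Final RIGHT: [delta, bravo, delta, alpha, echo, echo, echo]
i=0: BASE=charlie L=foxtrot R=delta all differ -> CONFLICT
i=1: L=foxtrot=BASE, R=bravo -> take RIGHT -> bravo
i=2: L=foxtrot=BASE, R=delta -> take RIGHT -> delta
i=3: L=alpha R=alpha -> agree -> alpha
i=4: BASE=bravo L=foxtrot R=echo all differ -> CONFLICT
i=5: L=bravo, R=echo=BASE -> take LEFT -> bravo
i=6: L=echo R=echo -> agree -> echo

Answer: <<<<<<< LEFT
foxtrot
=======
delta
>>>>>>> RIGHT
bravo
delta
alpha
<<<<<<< LEFT
foxtrot
=======
echo
>>>>>>> RIGHT
bravo
echo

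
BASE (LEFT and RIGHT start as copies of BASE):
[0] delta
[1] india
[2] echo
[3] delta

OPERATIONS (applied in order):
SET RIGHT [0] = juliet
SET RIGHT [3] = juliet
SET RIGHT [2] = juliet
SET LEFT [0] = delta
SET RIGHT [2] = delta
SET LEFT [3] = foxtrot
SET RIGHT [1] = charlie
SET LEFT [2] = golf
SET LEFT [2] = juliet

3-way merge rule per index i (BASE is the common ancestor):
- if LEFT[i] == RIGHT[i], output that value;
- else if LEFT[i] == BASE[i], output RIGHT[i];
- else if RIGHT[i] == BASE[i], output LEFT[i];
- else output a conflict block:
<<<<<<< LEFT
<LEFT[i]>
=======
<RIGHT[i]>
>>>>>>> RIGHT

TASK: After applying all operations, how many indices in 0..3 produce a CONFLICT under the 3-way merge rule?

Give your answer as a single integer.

Answer: 2

Derivation:
Final LEFT:  [delta, india, juliet, foxtrot]
Final RIGHT: [juliet, charlie, delta, juliet]
i=0: L=delta=BASE, R=juliet -> take RIGHT -> juliet
i=1: L=india=BASE, R=charlie -> take RIGHT -> charlie
i=2: BASE=echo L=juliet R=delta all differ -> CONFLICT
i=3: BASE=delta L=foxtrot R=juliet all differ -> CONFLICT
Conflict count: 2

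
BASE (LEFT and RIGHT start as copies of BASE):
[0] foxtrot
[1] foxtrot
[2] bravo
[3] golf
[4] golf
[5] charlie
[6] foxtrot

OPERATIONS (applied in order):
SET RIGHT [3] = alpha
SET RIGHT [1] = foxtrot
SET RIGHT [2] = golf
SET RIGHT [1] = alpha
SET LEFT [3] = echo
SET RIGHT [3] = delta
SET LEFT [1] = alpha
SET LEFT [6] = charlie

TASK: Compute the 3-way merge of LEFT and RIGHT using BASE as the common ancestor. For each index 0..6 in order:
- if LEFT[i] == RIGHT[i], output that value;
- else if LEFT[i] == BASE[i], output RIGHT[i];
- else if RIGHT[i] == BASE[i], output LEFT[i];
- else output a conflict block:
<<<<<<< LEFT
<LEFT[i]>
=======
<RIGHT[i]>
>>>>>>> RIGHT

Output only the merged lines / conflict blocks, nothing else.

Answer: foxtrot
alpha
golf
<<<<<<< LEFT
echo
=======
delta
>>>>>>> RIGHT
golf
charlie
charlie

Derivation:
Final LEFT:  [foxtrot, alpha, bravo, echo, golf, charlie, charlie]
Final RIGHT: [foxtrot, alpha, golf, delta, golf, charlie, foxtrot]
i=0: L=foxtrot R=foxtrot -> agree -> foxtrot
i=1: L=alpha R=alpha -> agree -> alpha
i=2: L=bravo=BASE, R=golf -> take RIGHT -> golf
i=3: BASE=golf L=echo R=delta all differ -> CONFLICT
i=4: L=golf R=golf -> agree -> golf
i=5: L=charlie R=charlie -> agree -> charlie
i=6: L=charlie, R=foxtrot=BASE -> take LEFT -> charlie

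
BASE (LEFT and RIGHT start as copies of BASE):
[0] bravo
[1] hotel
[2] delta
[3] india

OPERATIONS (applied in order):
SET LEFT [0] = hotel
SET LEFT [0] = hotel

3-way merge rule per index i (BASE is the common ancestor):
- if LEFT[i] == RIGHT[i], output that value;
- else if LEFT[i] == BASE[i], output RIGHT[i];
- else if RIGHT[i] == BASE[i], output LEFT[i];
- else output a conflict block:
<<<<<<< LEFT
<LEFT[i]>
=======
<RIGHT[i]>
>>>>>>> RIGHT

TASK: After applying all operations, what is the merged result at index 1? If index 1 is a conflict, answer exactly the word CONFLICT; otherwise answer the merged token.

Answer: hotel

Derivation:
Final LEFT:  [hotel, hotel, delta, india]
Final RIGHT: [bravo, hotel, delta, india]
i=0: L=hotel, R=bravo=BASE -> take LEFT -> hotel
i=1: L=hotel R=hotel -> agree -> hotel
i=2: L=delta R=delta -> agree -> delta
i=3: L=india R=india -> agree -> india
Index 1 -> hotel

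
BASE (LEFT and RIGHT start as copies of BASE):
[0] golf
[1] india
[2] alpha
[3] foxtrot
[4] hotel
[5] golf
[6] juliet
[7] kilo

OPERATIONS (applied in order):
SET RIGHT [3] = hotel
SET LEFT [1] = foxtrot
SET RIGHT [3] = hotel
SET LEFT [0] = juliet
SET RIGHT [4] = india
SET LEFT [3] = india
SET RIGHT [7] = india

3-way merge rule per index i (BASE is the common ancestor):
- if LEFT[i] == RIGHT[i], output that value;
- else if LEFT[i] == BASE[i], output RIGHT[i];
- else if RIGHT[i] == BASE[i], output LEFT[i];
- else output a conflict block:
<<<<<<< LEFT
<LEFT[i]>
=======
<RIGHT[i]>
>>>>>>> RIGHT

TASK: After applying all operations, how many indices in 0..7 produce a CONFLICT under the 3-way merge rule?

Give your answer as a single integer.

Answer: 1

Derivation:
Final LEFT:  [juliet, foxtrot, alpha, india, hotel, golf, juliet, kilo]
Final RIGHT: [golf, india, alpha, hotel, india, golf, juliet, india]
i=0: L=juliet, R=golf=BASE -> take LEFT -> juliet
i=1: L=foxtrot, R=india=BASE -> take LEFT -> foxtrot
i=2: L=alpha R=alpha -> agree -> alpha
i=3: BASE=foxtrot L=india R=hotel all differ -> CONFLICT
i=4: L=hotel=BASE, R=india -> take RIGHT -> india
i=5: L=golf R=golf -> agree -> golf
i=6: L=juliet R=juliet -> agree -> juliet
i=7: L=kilo=BASE, R=india -> take RIGHT -> india
Conflict count: 1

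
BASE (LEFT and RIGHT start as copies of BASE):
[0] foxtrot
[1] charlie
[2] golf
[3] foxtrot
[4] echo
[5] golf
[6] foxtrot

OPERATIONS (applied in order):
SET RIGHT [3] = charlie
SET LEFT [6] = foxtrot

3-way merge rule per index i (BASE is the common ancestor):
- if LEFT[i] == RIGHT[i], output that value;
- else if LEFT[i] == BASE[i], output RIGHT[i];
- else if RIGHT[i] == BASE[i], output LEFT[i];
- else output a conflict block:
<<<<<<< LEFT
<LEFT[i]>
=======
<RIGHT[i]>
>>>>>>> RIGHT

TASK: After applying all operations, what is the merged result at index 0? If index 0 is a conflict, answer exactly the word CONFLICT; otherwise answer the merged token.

Final LEFT:  [foxtrot, charlie, golf, foxtrot, echo, golf, foxtrot]
Final RIGHT: [foxtrot, charlie, golf, charlie, echo, golf, foxtrot]
i=0: L=foxtrot R=foxtrot -> agree -> foxtrot
i=1: L=charlie R=charlie -> agree -> charlie
i=2: L=golf R=golf -> agree -> golf
i=3: L=foxtrot=BASE, R=charlie -> take RIGHT -> charlie
i=4: L=echo R=echo -> agree -> echo
i=5: L=golf R=golf -> agree -> golf
i=6: L=foxtrot R=foxtrot -> agree -> foxtrot
Index 0 -> foxtrot

Answer: foxtrot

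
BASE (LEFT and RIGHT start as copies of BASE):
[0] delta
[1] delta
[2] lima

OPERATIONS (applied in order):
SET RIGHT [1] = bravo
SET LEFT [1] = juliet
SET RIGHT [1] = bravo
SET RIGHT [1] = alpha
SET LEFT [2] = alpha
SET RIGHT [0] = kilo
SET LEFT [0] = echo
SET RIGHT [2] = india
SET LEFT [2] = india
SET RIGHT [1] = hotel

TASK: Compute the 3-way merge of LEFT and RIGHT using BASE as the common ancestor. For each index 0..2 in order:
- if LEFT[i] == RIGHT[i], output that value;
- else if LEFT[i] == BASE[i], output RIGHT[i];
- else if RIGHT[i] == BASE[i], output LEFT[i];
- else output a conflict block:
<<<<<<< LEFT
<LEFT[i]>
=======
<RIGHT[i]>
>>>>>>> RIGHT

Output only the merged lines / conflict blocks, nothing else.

Final LEFT:  [echo, juliet, india]
Final RIGHT: [kilo, hotel, india]
i=0: BASE=delta L=echo R=kilo all differ -> CONFLICT
i=1: BASE=delta L=juliet R=hotel all differ -> CONFLICT
i=2: L=india R=india -> agree -> india

Answer: <<<<<<< LEFT
echo
=======
kilo
>>>>>>> RIGHT
<<<<<<< LEFT
juliet
=======
hotel
>>>>>>> RIGHT
india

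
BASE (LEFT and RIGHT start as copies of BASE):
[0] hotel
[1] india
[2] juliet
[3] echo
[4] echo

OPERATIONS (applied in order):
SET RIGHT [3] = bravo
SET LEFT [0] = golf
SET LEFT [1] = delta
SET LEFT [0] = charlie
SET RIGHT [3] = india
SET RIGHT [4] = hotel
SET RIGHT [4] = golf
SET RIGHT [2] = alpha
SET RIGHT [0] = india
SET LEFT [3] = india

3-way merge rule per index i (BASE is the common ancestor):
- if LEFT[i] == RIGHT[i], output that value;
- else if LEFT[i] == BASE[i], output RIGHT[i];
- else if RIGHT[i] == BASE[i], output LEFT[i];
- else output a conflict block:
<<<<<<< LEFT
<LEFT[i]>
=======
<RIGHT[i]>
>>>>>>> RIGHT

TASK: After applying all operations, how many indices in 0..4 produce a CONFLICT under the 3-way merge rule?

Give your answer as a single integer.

Final LEFT:  [charlie, delta, juliet, india, echo]
Final RIGHT: [india, india, alpha, india, golf]
i=0: BASE=hotel L=charlie R=india all differ -> CONFLICT
i=1: L=delta, R=india=BASE -> take LEFT -> delta
i=2: L=juliet=BASE, R=alpha -> take RIGHT -> alpha
i=3: L=india R=india -> agree -> india
i=4: L=echo=BASE, R=golf -> take RIGHT -> golf
Conflict count: 1

Answer: 1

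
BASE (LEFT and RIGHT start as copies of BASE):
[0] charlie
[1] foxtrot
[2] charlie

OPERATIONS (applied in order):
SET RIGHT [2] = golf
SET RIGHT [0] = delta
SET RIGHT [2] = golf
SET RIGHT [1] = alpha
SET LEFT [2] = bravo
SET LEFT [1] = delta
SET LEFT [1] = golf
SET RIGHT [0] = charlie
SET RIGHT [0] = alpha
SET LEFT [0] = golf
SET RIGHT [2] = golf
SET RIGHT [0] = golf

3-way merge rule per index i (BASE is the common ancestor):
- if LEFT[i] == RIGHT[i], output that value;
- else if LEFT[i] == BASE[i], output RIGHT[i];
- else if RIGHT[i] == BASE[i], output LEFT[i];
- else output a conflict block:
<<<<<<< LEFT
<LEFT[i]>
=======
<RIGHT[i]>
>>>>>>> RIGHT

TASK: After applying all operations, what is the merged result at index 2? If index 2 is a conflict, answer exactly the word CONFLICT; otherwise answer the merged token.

Final LEFT:  [golf, golf, bravo]
Final RIGHT: [golf, alpha, golf]
i=0: L=golf R=golf -> agree -> golf
i=1: BASE=foxtrot L=golf R=alpha all differ -> CONFLICT
i=2: BASE=charlie L=bravo R=golf all differ -> CONFLICT
Index 2 -> CONFLICT

Answer: CONFLICT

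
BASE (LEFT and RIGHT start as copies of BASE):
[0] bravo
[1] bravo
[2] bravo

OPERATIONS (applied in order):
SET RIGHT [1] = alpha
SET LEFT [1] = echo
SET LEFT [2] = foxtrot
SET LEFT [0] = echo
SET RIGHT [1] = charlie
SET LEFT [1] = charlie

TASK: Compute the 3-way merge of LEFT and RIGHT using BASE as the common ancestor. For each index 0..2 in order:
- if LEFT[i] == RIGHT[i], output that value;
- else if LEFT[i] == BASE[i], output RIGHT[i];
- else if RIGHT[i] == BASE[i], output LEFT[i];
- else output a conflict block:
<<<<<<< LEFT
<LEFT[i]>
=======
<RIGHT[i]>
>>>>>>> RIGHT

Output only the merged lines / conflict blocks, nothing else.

Answer: echo
charlie
foxtrot

Derivation:
Final LEFT:  [echo, charlie, foxtrot]
Final RIGHT: [bravo, charlie, bravo]
i=0: L=echo, R=bravo=BASE -> take LEFT -> echo
i=1: L=charlie R=charlie -> agree -> charlie
i=2: L=foxtrot, R=bravo=BASE -> take LEFT -> foxtrot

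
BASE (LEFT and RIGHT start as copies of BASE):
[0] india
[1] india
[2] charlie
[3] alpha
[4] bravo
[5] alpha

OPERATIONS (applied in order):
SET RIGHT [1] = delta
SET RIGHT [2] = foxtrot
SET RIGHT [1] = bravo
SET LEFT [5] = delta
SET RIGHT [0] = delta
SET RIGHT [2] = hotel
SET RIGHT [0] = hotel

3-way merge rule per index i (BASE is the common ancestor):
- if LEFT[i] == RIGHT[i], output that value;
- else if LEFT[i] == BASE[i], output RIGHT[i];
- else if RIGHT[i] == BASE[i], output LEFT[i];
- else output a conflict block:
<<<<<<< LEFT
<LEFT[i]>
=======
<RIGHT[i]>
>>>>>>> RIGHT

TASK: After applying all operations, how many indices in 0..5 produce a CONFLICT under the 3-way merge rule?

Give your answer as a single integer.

Answer: 0

Derivation:
Final LEFT:  [india, india, charlie, alpha, bravo, delta]
Final RIGHT: [hotel, bravo, hotel, alpha, bravo, alpha]
i=0: L=india=BASE, R=hotel -> take RIGHT -> hotel
i=1: L=india=BASE, R=bravo -> take RIGHT -> bravo
i=2: L=charlie=BASE, R=hotel -> take RIGHT -> hotel
i=3: L=alpha R=alpha -> agree -> alpha
i=4: L=bravo R=bravo -> agree -> bravo
i=5: L=delta, R=alpha=BASE -> take LEFT -> delta
Conflict count: 0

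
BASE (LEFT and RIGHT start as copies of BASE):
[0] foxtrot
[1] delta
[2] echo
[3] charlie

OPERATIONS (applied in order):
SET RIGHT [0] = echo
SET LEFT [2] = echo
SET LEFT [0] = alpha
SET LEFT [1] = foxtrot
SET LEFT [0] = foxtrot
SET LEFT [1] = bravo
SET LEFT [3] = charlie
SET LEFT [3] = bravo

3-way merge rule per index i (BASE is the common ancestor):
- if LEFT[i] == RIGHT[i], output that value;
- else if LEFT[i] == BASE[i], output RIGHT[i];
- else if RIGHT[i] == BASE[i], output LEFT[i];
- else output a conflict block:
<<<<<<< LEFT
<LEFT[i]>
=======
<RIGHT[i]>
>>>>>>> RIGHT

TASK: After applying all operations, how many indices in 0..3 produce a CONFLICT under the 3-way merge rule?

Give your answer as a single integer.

Answer: 0

Derivation:
Final LEFT:  [foxtrot, bravo, echo, bravo]
Final RIGHT: [echo, delta, echo, charlie]
i=0: L=foxtrot=BASE, R=echo -> take RIGHT -> echo
i=1: L=bravo, R=delta=BASE -> take LEFT -> bravo
i=2: L=echo R=echo -> agree -> echo
i=3: L=bravo, R=charlie=BASE -> take LEFT -> bravo
Conflict count: 0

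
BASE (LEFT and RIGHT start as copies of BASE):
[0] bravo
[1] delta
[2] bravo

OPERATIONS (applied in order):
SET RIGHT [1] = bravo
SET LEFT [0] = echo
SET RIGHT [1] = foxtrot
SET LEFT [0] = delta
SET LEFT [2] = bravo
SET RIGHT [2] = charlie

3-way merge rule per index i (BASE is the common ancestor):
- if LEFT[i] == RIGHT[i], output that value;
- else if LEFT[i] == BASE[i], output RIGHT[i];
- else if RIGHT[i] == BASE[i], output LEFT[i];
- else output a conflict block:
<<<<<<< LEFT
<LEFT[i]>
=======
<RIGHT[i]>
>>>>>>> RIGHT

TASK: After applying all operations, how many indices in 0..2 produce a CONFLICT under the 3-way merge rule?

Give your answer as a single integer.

Answer: 0

Derivation:
Final LEFT:  [delta, delta, bravo]
Final RIGHT: [bravo, foxtrot, charlie]
i=0: L=delta, R=bravo=BASE -> take LEFT -> delta
i=1: L=delta=BASE, R=foxtrot -> take RIGHT -> foxtrot
i=2: L=bravo=BASE, R=charlie -> take RIGHT -> charlie
Conflict count: 0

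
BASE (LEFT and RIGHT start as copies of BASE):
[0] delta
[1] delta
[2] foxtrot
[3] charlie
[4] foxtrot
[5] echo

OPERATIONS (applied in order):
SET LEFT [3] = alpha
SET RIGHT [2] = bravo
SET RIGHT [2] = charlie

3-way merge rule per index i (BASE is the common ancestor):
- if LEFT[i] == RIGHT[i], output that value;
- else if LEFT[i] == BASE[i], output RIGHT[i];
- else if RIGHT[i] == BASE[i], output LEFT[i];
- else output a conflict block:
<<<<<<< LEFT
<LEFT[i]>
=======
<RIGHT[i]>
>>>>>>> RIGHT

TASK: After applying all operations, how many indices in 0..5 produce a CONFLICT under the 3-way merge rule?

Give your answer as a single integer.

Final LEFT:  [delta, delta, foxtrot, alpha, foxtrot, echo]
Final RIGHT: [delta, delta, charlie, charlie, foxtrot, echo]
i=0: L=delta R=delta -> agree -> delta
i=1: L=delta R=delta -> agree -> delta
i=2: L=foxtrot=BASE, R=charlie -> take RIGHT -> charlie
i=3: L=alpha, R=charlie=BASE -> take LEFT -> alpha
i=4: L=foxtrot R=foxtrot -> agree -> foxtrot
i=5: L=echo R=echo -> agree -> echo
Conflict count: 0

Answer: 0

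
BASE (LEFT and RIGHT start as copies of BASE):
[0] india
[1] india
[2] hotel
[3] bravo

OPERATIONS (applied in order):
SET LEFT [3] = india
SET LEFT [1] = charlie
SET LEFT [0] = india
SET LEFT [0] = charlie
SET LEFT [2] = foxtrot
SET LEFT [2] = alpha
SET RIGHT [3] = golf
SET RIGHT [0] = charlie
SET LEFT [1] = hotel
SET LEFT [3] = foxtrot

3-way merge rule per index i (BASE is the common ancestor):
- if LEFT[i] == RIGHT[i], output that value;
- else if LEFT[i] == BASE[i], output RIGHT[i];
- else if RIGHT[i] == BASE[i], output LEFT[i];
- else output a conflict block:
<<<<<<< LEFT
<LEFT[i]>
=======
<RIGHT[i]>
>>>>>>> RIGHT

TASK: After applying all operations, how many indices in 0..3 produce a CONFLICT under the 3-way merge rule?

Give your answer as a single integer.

Answer: 1

Derivation:
Final LEFT:  [charlie, hotel, alpha, foxtrot]
Final RIGHT: [charlie, india, hotel, golf]
i=0: L=charlie R=charlie -> agree -> charlie
i=1: L=hotel, R=india=BASE -> take LEFT -> hotel
i=2: L=alpha, R=hotel=BASE -> take LEFT -> alpha
i=3: BASE=bravo L=foxtrot R=golf all differ -> CONFLICT
Conflict count: 1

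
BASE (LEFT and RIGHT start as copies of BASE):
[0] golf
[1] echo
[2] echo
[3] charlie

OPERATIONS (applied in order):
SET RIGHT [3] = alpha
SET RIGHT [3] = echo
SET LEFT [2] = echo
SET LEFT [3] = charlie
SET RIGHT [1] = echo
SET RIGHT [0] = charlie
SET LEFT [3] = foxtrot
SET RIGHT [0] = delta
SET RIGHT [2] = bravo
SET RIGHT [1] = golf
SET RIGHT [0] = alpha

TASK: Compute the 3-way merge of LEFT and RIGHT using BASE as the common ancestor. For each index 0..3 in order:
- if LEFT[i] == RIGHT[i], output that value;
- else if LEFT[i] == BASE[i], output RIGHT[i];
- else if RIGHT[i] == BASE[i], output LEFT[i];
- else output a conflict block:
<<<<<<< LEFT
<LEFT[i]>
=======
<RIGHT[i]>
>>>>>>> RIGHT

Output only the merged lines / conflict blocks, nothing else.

Final LEFT:  [golf, echo, echo, foxtrot]
Final RIGHT: [alpha, golf, bravo, echo]
i=0: L=golf=BASE, R=alpha -> take RIGHT -> alpha
i=1: L=echo=BASE, R=golf -> take RIGHT -> golf
i=2: L=echo=BASE, R=bravo -> take RIGHT -> bravo
i=3: BASE=charlie L=foxtrot R=echo all differ -> CONFLICT

Answer: alpha
golf
bravo
<<<<<<< LEFT
foxtrot
=======
echo
>>>>>>> RIGHT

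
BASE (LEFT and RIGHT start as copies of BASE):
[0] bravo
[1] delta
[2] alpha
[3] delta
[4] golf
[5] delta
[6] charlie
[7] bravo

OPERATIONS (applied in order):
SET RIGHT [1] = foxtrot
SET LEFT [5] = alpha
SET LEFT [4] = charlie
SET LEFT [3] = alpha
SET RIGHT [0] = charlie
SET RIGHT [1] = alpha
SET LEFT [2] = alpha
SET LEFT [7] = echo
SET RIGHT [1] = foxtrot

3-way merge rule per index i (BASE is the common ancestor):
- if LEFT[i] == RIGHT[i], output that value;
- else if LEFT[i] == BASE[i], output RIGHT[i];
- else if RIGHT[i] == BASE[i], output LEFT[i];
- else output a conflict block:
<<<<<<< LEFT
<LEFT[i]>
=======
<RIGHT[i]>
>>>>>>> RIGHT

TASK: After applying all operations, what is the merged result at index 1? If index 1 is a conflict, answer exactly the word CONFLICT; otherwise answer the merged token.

Answer: foxtrot

Derivation:
Final LEFT:  [bravo, delta, alpha, alpha, charlie, alpha, charlie, echo]
Final RIGHT: [charlie, foxtrot, alpha, delta, golf, delta, charlie, bravo]
i=0: L=bravo=BASE, R=charlie -> take RIGHT -> charlie
i=1: L=delta=BASE, R=foxtrot -> take RIGHT -> foxtrot
i=2: L=alpha R=alpha -> agree -> alpha
i=3: L=alpha, R=delta=BASE -> take LEFT -> alpha
i=4: L=charlie, R=golf=BASE -> take LEFT -> charlie
i=5: L=alpha, R=delta=BASE -> take LEFT -> alpha
i=6: L=charlie R=charlie -> agree -> charlie
i=7: L=echo, R=bravo=BASE -> take LEFT -> echo
Index 1 -> foxtrot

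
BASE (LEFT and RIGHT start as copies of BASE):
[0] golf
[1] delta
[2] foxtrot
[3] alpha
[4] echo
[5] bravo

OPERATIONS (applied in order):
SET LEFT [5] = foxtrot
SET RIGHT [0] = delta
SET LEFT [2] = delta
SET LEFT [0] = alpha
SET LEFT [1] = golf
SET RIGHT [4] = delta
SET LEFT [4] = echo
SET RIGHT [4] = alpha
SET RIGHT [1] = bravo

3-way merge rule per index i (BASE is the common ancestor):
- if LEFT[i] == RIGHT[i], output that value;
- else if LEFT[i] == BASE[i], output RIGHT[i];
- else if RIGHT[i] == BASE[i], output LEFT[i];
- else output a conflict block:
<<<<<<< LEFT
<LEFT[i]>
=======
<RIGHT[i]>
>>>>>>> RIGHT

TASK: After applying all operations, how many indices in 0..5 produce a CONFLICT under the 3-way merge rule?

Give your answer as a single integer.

Answer: 2

Derivation:
Final LEFT:  [alpha, golf, delta, alpha, echo, foxtrot]
Final RIGHT: [delta, bravo, foxtrot, alpha, alpha, bravo]
i=0: BASE=golf L=alpha R=delta all differ -> CONFLICT
i=1: BASE=delta L=golf R=bravo all differ -> CONFLICT
i=2: L=delta, R=foxtrot=BASE -> take LEFT -> delta
i=3: L=alpha R=alpha -> agree -> alpha
i=4: L=echo=BASE, R=alpha -> take RIGHT -> alpha
i=5: L=foxtrot, R=bravo=BASE -> take LEFT -> foxtrot
Conflict count: 2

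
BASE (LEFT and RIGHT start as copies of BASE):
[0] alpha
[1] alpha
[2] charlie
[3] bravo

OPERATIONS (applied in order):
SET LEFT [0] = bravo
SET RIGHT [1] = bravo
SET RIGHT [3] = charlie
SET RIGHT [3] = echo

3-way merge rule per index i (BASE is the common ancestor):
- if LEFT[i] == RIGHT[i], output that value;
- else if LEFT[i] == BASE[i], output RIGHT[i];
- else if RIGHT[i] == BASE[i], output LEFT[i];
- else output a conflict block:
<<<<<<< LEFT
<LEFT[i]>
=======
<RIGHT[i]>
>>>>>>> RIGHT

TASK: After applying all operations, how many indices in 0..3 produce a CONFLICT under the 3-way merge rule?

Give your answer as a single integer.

Final LEFT:  [bravo, alpha, charlie, bravo]
Final RIGHT: [alpha, bravo, charlie, echo]
i=0: L=bravo, R=alpha=BASE -> take LEFT -> bravo
i=1: L=alpha=BASE, R=bravo -> take RIGHT -> bravo
i=2: L=charlie R=charlie -> agree -> charlie
i=3: L=bravo=BASE, R=echo -> take RIGHT -> echo
Conflict count: 0

Answer: 0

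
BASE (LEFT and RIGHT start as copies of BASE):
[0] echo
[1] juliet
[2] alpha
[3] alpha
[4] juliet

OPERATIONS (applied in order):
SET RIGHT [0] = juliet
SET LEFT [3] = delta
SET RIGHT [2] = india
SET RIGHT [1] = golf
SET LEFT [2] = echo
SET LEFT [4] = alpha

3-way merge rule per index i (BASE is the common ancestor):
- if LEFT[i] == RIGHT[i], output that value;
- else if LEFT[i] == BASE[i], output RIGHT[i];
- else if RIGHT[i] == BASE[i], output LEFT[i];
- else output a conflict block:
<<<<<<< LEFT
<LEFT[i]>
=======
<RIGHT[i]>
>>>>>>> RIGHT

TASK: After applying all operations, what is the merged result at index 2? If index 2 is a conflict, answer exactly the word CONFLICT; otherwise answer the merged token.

Answer: CONFLICT

Derivation:
Final LEFT:  [echo, juliet, echo, delta, alpha]
Final RIGHT: [juliet, golf, india, alpha, juliet]
i=0: L=echo=BASE, R=juliet -> take RIGHT -> juliet
i=1: L=juliet=BASE, R=golf -> take RIGHT -> golf
i=2: BASE=alpha L=echo R=india all differ -> CONFLICT
i=3: L=delta, R=alpha=BASE -> take LEFT -> delta
i=4: L=alpha, R=juliet=BASE -> take LEFT -> alpha
Index 2 -> CONFLICT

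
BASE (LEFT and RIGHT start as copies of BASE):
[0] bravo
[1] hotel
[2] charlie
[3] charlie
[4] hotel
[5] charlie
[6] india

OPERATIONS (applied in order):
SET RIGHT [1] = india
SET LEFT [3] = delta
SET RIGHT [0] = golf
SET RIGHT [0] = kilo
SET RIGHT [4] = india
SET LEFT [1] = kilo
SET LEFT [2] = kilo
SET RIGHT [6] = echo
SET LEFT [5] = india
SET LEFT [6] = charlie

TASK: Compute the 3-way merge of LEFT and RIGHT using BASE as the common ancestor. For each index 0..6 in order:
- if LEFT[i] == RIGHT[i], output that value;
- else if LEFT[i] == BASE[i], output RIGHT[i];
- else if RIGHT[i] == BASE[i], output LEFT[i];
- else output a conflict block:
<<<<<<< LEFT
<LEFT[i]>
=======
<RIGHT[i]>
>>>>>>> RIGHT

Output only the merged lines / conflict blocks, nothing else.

Final LEFT:  [bravo, kilo, kilo, delta, hotel, india, charlie]
Final RIGHT: [kilo, india, charlie, charlie, india, charlie, echo]
i=0: L=bravo=BASE, R=kilo -> take RIGHT -> kilo
i=1: BASE=hotel L=kilo R=india all differ -> CONFLICT
i=2: L=kilo, R=charlie=BASE -> take LEFT -> kilo
i=3: L=delta, R=charlie=BASE -> take LEFT -> delta
i=4: L=hotel=BASE, R=india -> take RIGHT -> india
i=5: L=india, R=charlie=BASE -> take LEFT -> india
i=6: BASE=india L=charlie R=echo all differ -> CONFLICT

Answer: kilo
<<<<<<< LEFT
kilo
=======
india
>>>>>>> RIGHT
kilo
delta
india
india
<<<<<<< LEFT
charlie
=======
echo
>>>>>>> RIGHT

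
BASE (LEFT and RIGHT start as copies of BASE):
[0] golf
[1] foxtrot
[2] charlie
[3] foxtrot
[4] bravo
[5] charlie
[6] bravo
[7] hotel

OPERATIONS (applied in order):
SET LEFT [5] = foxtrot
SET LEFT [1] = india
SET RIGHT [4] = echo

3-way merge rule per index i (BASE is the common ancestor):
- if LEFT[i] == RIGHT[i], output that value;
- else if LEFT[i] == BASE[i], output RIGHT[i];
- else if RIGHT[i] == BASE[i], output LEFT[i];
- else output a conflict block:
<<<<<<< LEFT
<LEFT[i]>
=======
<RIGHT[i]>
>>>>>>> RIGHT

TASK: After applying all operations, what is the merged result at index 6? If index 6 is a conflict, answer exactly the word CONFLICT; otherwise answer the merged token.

Final LEFT:  [golf, india, charlie, foxtrot, bravo, foxtrot, bravo, hotel]
Final RIGHT: [golf, foxtrot, charlie, foxtrot, echo, charlie, bravo, hotel]
i=0: L=golf R=golf -> agree -> golf
i=1: L=india, R=foxtrot=BASE -> take LEFT -> india
i=2: L=charlie R=charlie -> agree -> charlie
i=3: L=foxtrot R=foxtrot -> agree -> foxtrot
i=4: L=bravo=BASE, R=echo -> take RIGHT -> echo
i=5: L=foxtrot, R=charlie=BASE -> take LEFT -> foxtrot
i=6: L=bravo R=bravo -> agree -> bravo
i=7: L=hotel R=hotel -> agree -> hotel
Index 6 -> bravo

Answer: bravo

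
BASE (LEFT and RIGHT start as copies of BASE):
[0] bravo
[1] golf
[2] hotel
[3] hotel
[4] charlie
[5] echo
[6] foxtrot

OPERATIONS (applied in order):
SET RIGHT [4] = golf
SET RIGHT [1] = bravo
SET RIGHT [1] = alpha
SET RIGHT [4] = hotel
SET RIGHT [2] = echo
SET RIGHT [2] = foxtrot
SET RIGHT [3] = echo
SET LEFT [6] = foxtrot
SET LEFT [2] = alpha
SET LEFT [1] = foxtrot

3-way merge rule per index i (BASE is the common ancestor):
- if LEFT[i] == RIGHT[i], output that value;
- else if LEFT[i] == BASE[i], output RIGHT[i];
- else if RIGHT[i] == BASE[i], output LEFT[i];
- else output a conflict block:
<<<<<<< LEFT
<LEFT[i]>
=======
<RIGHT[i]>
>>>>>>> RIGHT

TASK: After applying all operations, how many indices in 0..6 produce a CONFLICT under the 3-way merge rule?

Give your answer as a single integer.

Final LEFT:  [bravo, foxtrot, alpha, hotel, charlie, echo, foxtrot]
Final RIGHT: [bravo, alpha, foxtrot, echo, hotel, echo, foxtrot]
i=0: L=bravo R=bravo -> agree -> bravo
i=1: BASE=golf L=foxtrot R=alpha all differ -> CONFLICT
i=2: BASE=hotel L=alpha R=foxtrot all differ -> CONFLICT
i=3: L=hotel=BASE, R=echo -> take RIGHT -> echo
i=4: L=charlie=BASE, R=hotel -> take RIGHT -> hotel
i=5: L=echo R=echo -> agree -> echo
i=6: L=foxtrot R=foxtrot -> agree -> foxtrot
Conflict count: 2

Answer: 2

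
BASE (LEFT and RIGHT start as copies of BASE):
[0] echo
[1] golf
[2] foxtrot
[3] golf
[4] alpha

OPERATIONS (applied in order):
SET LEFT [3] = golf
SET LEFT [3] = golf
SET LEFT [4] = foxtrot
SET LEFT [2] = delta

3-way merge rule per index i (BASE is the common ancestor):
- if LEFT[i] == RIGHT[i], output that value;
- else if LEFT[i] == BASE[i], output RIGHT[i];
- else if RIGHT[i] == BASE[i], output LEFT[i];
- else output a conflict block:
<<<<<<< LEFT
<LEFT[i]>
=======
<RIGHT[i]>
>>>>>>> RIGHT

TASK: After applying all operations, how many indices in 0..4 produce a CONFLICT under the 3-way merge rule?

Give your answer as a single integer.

Final LEFT:  [echo, golf, delta, golf, foxtrot]
Final RIGHT: [echo, golf, foxtrot, golf, alpha]
i=0: L=echo R=echo -> agree -> echo
i=1: L=golf R=golf -> agree -> golf
i=2: L=delta, R=foxtrot=BASE -> take LEFT -> delta
i=3: L=golf R=golf -> agree -> golf
i=4: L=foxtrot, R=alpha=BASE -> take LEFT -> foxtrot
Conflict count: 0

Answer: 0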